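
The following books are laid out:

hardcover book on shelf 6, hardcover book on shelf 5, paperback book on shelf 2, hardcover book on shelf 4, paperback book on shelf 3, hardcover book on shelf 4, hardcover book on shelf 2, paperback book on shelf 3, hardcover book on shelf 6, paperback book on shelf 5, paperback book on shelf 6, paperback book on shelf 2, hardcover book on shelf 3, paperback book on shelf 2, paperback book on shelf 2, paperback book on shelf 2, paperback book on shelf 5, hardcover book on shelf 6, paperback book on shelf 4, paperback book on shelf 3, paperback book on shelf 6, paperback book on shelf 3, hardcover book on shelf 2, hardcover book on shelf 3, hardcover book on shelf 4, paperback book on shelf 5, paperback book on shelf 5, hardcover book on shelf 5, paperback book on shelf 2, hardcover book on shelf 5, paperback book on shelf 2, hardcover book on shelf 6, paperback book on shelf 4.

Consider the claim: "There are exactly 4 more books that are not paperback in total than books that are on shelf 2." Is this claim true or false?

|books that are not paperback| = 14.
|books on shelf 2| = 9.
The claim requires 14 − 9 (= 5) to equal 4, which does not hold.

False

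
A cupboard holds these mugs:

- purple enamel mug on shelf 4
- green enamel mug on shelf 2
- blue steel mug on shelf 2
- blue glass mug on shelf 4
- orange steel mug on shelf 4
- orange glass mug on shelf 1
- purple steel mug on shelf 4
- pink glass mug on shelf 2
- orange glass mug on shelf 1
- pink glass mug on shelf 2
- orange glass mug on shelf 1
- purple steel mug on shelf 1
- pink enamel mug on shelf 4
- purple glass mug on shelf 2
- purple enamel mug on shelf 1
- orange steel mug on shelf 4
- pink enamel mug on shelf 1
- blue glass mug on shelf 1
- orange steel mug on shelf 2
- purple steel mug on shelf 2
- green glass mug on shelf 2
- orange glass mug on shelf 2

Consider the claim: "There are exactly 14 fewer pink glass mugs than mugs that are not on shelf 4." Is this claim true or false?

There are 2 pink glass mugs.
There are 16 mugs that are not on shelf 4.
The claim requires 16 − 2 (= 14) to equal 14, which holds.

True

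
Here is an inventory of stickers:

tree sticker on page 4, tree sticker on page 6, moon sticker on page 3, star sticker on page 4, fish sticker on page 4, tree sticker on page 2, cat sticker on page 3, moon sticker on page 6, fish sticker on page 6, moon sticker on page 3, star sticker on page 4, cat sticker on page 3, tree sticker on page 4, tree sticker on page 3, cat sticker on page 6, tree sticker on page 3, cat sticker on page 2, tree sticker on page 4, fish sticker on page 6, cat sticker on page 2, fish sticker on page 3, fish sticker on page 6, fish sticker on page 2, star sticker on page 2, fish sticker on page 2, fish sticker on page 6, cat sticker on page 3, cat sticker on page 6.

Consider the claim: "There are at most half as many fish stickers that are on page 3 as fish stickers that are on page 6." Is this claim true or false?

True

fish stickers on page 3: 1.
fish stickers on page 6: 4.
The claim requires 2 × 1 = 2 ≤ 4, which holds.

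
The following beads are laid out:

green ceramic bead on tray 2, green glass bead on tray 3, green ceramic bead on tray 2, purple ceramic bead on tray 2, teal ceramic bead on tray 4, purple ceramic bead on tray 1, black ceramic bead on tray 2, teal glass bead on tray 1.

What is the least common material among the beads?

Counts by material: ceramic 6, glass 2.
The minimum is 2, held uniquely by glass.

glass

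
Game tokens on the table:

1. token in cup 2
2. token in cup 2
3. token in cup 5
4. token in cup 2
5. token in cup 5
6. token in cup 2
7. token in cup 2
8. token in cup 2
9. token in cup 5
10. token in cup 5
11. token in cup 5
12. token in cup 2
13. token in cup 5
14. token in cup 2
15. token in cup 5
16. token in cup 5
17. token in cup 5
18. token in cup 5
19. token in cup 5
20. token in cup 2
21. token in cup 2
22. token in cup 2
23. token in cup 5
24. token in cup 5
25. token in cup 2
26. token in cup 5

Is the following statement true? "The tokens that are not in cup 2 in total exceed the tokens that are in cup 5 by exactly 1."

There are 14 tokens that are not in cup 2.
There are 14 tokens in cup 5.
The claim requires 14 − 14 (= 0) to equal 1, which does not hold.

False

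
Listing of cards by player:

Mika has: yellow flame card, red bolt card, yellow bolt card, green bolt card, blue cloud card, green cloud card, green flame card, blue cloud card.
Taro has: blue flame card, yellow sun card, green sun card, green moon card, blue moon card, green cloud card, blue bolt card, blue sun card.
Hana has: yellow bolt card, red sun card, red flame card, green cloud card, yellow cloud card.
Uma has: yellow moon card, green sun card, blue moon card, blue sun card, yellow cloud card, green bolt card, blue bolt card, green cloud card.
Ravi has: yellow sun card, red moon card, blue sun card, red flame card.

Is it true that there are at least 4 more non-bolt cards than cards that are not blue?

False

|non-bolt cards| = 26.
|cards that are not blue| = 23.
The claim requires 26 − 23 = 3 ≥ 4, which does not hold.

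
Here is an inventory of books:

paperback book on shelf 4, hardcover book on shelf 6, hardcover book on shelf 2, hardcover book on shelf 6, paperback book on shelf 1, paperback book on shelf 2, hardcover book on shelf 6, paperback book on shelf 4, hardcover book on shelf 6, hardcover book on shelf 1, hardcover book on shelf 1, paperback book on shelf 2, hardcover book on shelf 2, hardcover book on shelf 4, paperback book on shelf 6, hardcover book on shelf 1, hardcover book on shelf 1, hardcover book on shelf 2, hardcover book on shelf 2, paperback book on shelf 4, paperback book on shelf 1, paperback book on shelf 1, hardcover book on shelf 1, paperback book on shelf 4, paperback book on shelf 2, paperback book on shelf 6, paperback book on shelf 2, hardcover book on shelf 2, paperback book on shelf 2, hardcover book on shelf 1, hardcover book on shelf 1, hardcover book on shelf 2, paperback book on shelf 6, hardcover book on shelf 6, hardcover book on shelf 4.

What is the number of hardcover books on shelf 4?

2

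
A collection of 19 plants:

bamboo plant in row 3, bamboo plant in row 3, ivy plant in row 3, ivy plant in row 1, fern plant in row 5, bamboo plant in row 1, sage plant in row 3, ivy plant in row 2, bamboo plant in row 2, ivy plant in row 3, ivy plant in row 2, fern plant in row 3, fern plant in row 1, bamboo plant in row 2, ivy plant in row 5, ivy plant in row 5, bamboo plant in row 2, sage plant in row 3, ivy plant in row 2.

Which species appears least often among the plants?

sage

Counts by species: ivy 8, bamboo 6, fern 3, sage 2.
The minimum is 2, held uniquely by sage.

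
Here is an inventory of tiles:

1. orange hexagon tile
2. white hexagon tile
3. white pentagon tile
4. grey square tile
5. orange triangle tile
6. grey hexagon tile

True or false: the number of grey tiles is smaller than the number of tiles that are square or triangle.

False

grey tiles: 2.
tiles that are square or triangle: 2.
The claim requires 2 < 2, which does not hold.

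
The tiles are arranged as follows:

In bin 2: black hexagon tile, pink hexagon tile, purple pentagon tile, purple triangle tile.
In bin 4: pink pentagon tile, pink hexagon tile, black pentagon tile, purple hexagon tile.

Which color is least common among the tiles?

Counts by color: pink 3, purple 3, black 2.
The minimum is 2, held uniquely by black.

black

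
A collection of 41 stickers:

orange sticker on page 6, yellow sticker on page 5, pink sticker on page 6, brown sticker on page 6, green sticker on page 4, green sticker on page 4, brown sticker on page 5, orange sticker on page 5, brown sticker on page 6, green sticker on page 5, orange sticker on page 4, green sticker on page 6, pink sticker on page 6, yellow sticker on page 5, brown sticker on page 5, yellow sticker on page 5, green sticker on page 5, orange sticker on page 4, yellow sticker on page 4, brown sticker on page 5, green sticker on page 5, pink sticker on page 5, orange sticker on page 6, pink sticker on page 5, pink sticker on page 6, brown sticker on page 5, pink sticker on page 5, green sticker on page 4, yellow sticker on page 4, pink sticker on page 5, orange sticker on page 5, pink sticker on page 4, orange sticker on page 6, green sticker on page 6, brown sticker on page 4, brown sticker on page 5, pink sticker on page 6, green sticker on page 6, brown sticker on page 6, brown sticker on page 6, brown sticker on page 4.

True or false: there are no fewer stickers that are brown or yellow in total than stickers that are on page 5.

stickers that are brown or yellow: 16.
stickers on page 5: 17.
The claim requires 16 ≥ 17, which does not hold.

False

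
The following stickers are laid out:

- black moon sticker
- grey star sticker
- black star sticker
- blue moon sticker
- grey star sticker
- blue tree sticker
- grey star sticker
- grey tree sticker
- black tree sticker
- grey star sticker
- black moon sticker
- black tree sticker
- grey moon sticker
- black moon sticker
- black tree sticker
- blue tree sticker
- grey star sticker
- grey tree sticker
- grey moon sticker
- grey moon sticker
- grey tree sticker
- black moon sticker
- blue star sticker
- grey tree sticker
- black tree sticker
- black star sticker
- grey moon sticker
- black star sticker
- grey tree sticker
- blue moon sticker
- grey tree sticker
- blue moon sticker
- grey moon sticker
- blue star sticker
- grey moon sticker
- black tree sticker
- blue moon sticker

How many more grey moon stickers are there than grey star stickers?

1

grey moon stickers: 6.
grey star stickers: 5.
6 − 5 = 1.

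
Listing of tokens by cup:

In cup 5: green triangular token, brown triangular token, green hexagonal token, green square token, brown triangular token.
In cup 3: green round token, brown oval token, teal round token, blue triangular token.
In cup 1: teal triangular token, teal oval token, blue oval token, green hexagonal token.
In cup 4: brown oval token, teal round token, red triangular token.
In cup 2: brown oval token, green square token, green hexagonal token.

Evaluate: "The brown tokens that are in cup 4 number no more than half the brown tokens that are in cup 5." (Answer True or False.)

|brown tokens in cup 4| = 1.
|brown tokens in cup 5| = 2.
The claim requires 2 × 1 = 2 ≤ 2, which holds.

True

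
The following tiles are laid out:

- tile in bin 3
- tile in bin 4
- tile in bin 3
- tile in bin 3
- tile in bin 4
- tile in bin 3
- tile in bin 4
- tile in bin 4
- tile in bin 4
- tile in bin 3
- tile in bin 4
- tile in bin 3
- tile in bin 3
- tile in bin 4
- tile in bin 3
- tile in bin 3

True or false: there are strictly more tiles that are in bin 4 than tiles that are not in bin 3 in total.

False

tiles in bin 4: 7.
tiles that are not in bin 3: 7.
The claim requires 7 > 7, which does not hold.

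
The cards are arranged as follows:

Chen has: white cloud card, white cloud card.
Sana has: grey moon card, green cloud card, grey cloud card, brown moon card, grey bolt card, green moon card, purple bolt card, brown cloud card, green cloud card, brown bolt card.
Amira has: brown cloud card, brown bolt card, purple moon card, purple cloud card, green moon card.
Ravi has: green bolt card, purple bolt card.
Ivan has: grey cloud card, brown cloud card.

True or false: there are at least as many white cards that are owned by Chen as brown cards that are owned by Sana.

False

Count of white cards owned by Chen: 2.
Count of brown cards owned by Sana: 3.
The claim requires 2 ≥ 3, which does not hold.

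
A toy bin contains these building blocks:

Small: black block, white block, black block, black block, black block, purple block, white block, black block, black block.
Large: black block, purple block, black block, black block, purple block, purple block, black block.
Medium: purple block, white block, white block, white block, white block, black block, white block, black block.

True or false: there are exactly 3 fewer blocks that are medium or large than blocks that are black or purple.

There are 15 blocks that are medium or large.
There are 17 blocks that are black or purple.
The claim requires 17 − 15 (= 2) to equal 3, which does not hold.

False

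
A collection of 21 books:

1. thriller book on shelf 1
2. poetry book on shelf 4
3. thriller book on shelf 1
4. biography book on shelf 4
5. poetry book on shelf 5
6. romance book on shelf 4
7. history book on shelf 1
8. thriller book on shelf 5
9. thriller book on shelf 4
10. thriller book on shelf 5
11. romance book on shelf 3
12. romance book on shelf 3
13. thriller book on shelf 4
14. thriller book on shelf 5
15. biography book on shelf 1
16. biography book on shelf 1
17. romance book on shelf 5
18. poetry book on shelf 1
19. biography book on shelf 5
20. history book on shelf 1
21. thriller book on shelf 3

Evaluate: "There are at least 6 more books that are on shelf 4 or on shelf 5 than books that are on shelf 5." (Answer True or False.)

False

|books on shelf 4 or on shelf 5| = 11.
|books on shelf 5| = 6.
The claim requires 11 − 6 = 5 ≥ 6, which does not hold.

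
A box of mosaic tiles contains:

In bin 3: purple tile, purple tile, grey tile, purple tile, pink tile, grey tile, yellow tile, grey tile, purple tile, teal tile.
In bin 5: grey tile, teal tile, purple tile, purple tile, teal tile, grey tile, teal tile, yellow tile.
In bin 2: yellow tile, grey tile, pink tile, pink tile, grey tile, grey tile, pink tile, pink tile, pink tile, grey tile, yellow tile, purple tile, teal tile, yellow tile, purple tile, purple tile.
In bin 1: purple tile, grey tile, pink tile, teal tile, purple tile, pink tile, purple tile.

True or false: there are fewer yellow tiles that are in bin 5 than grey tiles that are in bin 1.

False

There is 1 yellow tile in bin 5.
There is 1 grey tile in bin 1.
The claim requires 1 < 1, which does not hold.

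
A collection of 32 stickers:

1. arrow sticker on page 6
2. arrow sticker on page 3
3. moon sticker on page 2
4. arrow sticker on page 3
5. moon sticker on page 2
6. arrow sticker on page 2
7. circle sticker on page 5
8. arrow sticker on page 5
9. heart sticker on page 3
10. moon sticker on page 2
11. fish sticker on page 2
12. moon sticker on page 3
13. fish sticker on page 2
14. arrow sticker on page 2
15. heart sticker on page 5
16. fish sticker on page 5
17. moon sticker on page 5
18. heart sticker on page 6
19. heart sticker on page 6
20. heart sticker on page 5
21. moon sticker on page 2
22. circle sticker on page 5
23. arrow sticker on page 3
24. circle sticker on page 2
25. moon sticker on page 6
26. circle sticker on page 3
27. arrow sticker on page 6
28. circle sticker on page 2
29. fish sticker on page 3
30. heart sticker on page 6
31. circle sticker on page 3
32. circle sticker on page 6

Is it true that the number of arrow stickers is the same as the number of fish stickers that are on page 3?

False

|arrow stickers| = 8.
|fish stickers on page 3| = 1.
The claim requires 8 = 1, which does not hold.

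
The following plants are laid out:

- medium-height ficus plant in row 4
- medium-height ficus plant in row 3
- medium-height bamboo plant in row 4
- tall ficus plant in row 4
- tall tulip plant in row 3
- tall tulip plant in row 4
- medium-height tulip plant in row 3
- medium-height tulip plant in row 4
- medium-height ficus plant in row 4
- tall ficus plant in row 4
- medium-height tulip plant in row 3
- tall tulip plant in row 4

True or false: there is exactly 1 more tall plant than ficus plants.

False

There are 5 tall plants.
There are 5 ficus plants.
The claim requires 5 − 5 (= 0) to equal 1, which does not hold.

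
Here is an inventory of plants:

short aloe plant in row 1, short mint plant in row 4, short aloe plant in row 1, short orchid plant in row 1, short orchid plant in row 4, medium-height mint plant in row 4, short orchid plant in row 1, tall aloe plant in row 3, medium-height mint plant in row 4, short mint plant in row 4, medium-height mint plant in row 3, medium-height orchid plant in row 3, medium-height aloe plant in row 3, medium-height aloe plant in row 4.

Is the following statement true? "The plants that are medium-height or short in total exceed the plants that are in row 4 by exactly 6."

plants that are medium-height or short: 13.
plants in row 4: 6.
The claim requires 13 − 6 (= 7) to equal 6, which does not hold.

False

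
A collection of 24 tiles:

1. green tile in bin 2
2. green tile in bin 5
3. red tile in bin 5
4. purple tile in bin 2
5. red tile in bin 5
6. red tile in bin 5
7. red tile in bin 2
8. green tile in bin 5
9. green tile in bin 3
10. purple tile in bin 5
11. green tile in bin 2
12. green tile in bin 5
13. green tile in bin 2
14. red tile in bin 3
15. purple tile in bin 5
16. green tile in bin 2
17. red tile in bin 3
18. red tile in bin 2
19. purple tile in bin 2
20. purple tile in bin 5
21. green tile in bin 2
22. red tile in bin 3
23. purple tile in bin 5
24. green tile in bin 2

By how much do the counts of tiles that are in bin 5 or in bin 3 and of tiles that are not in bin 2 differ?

tiles in bin 5 or in bin 3: 14. tiles that are not in bin 2: 14.
|14 − 14| = 14 − 14 = 0.

0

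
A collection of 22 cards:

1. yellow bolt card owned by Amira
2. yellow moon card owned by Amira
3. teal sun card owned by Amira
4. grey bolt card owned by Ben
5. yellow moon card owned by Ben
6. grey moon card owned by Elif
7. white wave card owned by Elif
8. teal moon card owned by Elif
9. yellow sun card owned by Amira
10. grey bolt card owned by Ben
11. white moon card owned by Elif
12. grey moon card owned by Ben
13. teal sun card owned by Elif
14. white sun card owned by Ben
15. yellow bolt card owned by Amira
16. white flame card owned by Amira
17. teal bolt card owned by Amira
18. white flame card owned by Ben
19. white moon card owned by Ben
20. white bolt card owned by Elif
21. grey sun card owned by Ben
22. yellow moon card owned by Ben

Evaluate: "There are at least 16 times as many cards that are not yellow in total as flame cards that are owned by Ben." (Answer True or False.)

cards that are not yellow: 16.
flame cards owned by Ben: 1.
The claim requires 16 ≥ 16 × 1 = 16, which holds.

True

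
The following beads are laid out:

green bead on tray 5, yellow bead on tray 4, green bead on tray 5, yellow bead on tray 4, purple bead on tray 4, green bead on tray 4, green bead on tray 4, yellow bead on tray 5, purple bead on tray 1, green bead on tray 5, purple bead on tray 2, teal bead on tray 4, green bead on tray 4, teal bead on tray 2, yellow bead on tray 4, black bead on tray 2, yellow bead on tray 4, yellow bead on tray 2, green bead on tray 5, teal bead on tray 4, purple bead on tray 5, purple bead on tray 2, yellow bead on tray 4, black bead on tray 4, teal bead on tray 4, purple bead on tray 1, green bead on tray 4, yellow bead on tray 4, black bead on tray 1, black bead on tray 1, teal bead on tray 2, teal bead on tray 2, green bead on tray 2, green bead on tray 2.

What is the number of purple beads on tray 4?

1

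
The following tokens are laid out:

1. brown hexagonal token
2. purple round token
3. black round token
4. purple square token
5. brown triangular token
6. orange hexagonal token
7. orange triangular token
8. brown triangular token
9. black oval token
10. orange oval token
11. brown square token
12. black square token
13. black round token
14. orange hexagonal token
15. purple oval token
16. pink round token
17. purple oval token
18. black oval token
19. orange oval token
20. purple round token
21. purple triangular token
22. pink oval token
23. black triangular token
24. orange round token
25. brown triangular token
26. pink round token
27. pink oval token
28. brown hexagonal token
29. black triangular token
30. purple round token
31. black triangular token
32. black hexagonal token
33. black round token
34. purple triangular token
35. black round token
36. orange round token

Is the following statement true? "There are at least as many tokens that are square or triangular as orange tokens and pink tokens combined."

|tokens that are square or triangular| = 12.
orange tokens: 7; pink tokens: 4; combined: 7 + 4 = 11.
The claim requires 12 ≥ 11, which holds.

True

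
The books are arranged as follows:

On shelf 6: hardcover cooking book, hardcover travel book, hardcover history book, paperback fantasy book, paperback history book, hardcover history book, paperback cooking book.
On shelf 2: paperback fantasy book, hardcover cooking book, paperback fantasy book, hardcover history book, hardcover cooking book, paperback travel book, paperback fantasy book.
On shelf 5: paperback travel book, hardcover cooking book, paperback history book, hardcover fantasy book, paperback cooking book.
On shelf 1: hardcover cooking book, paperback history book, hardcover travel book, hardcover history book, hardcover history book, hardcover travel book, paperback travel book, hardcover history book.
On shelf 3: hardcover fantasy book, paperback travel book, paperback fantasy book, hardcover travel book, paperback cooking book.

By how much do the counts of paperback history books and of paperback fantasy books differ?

paperback history books: 3. paperback fantasy books: 5.
|3 − 5| = 5 − 3 = 2.

2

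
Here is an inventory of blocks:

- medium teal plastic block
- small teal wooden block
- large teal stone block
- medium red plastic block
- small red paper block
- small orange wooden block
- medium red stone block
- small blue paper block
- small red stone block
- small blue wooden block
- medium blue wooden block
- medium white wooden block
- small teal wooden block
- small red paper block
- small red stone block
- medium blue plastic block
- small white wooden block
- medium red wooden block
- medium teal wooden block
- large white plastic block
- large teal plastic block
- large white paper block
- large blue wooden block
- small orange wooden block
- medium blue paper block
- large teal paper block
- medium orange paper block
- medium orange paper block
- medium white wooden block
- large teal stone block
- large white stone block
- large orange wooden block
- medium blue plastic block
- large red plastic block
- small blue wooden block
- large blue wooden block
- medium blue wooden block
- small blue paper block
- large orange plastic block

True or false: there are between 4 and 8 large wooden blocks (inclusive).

False

large wooden blocks: 3.
The claim requires 4 ≤ 3 ≤ 8, which does not hold.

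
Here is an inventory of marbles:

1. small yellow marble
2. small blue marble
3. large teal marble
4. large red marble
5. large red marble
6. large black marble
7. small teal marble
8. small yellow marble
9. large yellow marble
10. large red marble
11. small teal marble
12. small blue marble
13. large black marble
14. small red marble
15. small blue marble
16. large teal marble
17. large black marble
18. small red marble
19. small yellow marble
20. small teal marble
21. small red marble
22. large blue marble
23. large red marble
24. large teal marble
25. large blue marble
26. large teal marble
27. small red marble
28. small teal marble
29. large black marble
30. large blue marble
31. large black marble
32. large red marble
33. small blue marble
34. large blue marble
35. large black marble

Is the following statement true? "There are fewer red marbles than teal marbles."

False

red marbles: 9.
teal marbles: 8.
The claim requires 9 < 8, which does not hold.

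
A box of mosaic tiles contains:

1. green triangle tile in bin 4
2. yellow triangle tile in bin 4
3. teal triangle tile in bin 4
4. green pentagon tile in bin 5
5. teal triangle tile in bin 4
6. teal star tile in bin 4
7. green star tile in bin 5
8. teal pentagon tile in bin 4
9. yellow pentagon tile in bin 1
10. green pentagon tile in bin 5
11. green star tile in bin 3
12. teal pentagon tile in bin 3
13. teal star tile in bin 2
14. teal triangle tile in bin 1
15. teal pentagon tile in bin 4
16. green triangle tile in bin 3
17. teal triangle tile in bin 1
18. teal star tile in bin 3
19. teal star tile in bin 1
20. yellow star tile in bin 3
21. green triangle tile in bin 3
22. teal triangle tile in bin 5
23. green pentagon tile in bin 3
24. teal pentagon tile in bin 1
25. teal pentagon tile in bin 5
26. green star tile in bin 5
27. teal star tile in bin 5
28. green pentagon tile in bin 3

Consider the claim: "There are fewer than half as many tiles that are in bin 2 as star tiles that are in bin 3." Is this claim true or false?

There is 1 tile in bin 2.
There are 3 star tiles in bin 3.
The claim requires 2 × 1 = 2 < 3, which holds.

True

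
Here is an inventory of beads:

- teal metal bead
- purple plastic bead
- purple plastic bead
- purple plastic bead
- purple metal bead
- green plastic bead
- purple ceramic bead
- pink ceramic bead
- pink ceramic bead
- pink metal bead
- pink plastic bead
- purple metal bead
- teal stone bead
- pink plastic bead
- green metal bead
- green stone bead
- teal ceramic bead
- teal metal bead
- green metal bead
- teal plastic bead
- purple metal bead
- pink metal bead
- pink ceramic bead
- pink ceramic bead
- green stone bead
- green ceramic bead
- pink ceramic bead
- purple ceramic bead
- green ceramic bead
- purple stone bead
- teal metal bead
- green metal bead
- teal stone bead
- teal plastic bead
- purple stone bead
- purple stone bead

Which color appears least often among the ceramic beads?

teal

Counts by color (restricted to ceramic beads): pink 5, purple 2, green 2, teal 1.
The minimum is 1, held uniquely by teal.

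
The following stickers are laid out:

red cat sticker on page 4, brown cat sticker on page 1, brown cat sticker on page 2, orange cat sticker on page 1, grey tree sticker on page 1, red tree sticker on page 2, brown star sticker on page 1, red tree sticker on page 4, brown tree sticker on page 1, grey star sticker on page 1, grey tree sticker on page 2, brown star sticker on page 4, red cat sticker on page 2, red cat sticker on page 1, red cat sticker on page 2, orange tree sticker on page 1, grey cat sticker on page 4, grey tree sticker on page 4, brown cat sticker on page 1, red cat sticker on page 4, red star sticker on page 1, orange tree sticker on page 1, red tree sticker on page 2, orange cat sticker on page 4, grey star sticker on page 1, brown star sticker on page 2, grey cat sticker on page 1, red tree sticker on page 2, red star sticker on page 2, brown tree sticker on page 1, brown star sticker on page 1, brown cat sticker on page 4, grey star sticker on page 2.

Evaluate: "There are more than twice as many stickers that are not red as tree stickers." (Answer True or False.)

False

|stickers that are not red| = 22.
|tree stickers| = 11.
The claim requires 22 > 2 × 11 = 22, which does not hold.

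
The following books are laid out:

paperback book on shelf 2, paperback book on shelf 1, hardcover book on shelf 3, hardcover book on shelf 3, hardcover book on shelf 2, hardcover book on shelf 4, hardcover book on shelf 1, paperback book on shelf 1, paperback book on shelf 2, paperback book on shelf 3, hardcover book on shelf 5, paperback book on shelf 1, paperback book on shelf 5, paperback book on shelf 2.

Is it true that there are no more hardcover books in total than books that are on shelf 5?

|hardcover books| = 6.
|books on shelf 5| = 2.
The claim requires 6 ≤ 2, which does not hold.

False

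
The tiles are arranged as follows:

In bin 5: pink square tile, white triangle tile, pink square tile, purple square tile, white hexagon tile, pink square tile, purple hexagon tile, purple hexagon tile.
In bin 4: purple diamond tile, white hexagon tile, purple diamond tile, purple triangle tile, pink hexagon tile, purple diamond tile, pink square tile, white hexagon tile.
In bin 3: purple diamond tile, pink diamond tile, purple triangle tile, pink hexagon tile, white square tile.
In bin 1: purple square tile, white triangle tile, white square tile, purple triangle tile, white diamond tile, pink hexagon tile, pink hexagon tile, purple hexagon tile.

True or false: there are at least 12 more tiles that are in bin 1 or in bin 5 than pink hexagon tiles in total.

There are 16 tiles in bin 1 or in bin 5.
There are 4 pink hexagon tiles.
The claim requires 16 − 4 = 12 ≥ 12, which holds.

True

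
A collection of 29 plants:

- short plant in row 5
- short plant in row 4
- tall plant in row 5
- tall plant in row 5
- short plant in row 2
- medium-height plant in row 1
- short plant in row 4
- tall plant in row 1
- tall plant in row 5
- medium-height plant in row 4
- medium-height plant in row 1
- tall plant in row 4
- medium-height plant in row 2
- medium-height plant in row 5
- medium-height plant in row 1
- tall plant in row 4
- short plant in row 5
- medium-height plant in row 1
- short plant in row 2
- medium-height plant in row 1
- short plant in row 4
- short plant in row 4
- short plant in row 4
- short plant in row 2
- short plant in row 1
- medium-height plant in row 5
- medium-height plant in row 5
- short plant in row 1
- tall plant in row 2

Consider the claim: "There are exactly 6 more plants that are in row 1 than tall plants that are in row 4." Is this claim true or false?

plants in row 1: 8.
tall plants in row 4: 2.
The claim requires 8 − 2 (= 6) to equal 6, which holds.

True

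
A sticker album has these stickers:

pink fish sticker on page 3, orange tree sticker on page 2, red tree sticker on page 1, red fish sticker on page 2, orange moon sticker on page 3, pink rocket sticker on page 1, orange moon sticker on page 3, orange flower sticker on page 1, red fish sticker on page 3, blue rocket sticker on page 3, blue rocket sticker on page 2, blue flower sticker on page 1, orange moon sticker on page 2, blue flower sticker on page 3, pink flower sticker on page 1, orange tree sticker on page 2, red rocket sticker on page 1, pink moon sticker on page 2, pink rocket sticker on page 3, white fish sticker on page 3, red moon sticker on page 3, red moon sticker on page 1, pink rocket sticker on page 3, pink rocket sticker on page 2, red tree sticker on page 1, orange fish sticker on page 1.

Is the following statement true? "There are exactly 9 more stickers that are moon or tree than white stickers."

stickers that are moon or tree: 10.
white stickers: 1.
The claim requires 10 − 1 (= 9) to equal 9, which holds.

True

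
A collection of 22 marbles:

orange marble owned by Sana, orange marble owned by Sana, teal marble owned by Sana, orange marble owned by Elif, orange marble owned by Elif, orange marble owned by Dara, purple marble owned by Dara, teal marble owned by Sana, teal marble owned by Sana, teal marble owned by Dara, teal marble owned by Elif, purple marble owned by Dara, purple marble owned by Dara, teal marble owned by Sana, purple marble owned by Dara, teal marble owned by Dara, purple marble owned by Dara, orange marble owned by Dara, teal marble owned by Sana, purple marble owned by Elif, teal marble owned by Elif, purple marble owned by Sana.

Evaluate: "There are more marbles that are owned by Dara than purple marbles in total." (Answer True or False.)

marbles owned by Dara: 9.
purple marbles: 7.
The claim requires 9 > 7, which holds.

True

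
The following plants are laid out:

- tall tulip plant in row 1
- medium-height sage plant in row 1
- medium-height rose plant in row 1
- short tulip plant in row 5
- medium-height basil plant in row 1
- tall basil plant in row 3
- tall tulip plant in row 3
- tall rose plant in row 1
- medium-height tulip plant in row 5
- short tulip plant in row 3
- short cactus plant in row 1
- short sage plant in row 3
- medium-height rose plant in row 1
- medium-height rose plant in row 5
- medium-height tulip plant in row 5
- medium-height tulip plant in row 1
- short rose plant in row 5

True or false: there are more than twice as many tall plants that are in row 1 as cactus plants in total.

There are 2 tall plants in row 1.
There is 1 cactus plant.
The claim requires 2 > 2 × 1 = 2, which does not hold.

False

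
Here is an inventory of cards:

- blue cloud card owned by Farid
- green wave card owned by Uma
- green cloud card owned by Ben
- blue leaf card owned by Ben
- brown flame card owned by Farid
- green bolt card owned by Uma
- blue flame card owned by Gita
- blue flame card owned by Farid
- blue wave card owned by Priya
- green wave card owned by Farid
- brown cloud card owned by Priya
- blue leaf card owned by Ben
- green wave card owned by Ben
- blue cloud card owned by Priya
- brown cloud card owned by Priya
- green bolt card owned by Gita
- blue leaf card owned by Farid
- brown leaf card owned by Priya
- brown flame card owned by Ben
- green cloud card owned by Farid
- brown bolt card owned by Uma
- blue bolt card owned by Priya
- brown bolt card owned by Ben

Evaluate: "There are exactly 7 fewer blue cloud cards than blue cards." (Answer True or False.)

True

blue cloud cards: 2.
blue cards: 9.
The claim requires 9 − 2 (= 7) to equal 7, which holds.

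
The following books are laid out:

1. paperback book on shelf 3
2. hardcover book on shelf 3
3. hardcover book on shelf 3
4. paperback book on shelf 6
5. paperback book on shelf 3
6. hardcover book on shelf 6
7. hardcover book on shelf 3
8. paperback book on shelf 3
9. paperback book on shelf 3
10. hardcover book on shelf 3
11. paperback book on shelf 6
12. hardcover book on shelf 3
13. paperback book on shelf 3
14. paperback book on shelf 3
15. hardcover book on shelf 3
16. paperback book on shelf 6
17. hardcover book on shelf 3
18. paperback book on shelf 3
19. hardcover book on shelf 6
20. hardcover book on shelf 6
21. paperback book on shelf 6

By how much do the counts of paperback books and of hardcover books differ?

1

paperback books: 11. hardcover books: 10.
|11 − 10| = 11 − 10 = 1.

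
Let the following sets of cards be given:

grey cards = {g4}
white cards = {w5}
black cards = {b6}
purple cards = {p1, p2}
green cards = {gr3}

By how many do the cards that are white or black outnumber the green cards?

cards that are white or black: 2.
green cards: 1.
2 − 1 = 1.

1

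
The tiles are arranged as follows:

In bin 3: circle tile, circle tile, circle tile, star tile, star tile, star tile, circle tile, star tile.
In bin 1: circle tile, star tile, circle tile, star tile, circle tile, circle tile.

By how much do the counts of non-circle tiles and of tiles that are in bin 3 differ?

non-circle tiles: 6. tiles in bin 3: 8.
|6 − 8| = 8 − 6 = 2.

2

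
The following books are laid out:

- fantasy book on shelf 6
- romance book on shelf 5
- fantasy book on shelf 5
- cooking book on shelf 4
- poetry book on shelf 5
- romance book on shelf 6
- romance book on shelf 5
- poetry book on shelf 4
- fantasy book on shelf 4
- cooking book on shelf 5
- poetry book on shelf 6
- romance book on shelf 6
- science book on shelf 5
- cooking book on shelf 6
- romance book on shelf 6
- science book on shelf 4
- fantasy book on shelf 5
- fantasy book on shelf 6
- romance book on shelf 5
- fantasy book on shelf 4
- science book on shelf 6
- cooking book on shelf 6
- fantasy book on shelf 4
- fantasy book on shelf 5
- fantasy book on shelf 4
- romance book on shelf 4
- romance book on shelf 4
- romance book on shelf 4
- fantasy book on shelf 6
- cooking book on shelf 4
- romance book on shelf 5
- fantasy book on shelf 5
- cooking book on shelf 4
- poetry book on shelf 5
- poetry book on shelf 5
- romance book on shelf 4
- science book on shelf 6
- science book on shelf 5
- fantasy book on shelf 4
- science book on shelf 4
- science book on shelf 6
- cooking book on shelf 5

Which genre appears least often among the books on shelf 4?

Counts by genre (restricted to books on shelf 4): fantasy 5, romance 4, cooking 3, science 2, poetry 1.
The minimum is 1, held uniquely by poetry.

poetry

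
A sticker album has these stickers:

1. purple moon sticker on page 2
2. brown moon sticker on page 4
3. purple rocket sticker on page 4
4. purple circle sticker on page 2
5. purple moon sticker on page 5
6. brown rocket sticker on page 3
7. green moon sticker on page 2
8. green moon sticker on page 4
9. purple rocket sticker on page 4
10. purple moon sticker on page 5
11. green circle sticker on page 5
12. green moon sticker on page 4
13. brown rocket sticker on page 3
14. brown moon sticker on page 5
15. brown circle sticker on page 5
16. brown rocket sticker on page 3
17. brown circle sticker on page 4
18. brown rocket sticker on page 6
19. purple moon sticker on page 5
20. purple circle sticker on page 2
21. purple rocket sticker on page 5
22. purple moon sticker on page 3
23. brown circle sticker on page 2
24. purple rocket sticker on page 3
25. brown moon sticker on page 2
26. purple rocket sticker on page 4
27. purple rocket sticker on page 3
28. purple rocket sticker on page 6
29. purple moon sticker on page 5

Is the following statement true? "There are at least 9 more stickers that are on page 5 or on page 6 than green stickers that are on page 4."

|stickers on page 5 or on page 6| = 10.
|green stickers on page 4| = 2.
The claim requires 10 − 2 = 8 ≥ 9, which does not hold.

False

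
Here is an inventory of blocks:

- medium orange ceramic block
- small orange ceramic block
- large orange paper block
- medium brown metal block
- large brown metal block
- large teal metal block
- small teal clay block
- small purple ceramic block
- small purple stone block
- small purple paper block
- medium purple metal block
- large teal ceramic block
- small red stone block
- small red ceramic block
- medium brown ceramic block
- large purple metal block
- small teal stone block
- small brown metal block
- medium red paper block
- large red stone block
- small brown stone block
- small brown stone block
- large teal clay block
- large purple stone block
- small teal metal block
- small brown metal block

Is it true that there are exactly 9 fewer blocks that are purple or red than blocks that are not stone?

True

blocks that are purple or red: 10.
blocks that are not stone: 19.
The claim requires 19 − 10 (= 9) to equal 9, which holds.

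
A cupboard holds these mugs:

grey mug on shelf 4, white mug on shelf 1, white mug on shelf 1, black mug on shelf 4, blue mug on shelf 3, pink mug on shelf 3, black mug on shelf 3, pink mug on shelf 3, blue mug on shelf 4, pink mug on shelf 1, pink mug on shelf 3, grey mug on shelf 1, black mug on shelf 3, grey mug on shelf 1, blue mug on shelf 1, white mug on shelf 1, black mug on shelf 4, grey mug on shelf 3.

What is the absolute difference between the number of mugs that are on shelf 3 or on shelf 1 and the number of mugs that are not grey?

mugs on shelf 3 or on shelf 1: 14. mugs that are not grey: 14.
|14 − 14| = 14 − 14 = 0.

0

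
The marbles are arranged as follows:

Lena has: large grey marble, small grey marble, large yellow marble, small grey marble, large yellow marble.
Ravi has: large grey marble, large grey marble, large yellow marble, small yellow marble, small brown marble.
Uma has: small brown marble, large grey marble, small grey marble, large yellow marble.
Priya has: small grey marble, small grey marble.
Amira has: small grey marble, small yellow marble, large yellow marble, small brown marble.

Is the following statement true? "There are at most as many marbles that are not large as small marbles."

True

There are 11 marbles that are not large.
There are 11 small marbles.
The claim requires 11 ≤ 11, which holds.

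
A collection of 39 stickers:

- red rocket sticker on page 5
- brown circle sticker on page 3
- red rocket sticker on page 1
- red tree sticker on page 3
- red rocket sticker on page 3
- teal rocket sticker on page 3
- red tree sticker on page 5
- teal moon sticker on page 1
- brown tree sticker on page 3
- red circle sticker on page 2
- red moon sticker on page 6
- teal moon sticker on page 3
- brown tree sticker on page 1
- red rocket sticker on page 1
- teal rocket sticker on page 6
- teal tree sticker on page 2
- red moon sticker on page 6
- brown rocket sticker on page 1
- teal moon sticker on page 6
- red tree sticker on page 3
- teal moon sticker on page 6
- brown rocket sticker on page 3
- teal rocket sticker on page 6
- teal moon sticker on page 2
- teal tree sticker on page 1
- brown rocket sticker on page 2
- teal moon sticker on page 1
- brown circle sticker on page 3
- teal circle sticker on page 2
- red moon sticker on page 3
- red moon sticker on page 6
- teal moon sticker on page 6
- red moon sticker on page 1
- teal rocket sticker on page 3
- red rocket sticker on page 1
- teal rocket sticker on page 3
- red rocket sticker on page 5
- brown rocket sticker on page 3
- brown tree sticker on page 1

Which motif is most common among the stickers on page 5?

rocket

Counts by motif (restricted to stickers on page 5): rocket 2, tree 1.
The maximum is 2, held uniquely by rocket.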